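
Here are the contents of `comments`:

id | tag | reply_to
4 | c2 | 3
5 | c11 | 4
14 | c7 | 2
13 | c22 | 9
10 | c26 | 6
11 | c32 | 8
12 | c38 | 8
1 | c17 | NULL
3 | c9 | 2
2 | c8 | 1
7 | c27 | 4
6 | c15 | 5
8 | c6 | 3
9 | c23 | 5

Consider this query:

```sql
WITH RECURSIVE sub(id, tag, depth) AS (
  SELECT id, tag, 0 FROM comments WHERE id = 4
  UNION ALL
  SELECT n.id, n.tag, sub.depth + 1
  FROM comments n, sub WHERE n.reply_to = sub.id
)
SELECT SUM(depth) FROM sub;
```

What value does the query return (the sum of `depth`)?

Base: id=4 (c2) at depth 0.
Iteration 1: rows with reply_to in {4} -> c11 (id 5, depth 1), c27 (id 7, depth 1).
Iteration 2: rows with reply_to in {5,7} -> c15 (id 6, depth 2), c23 (id 9, depth 2).
Iteration 3: rows with reply_to in {6,9} -> c26 (id 10, depth 3), c22 (id 13, depth 3).
Iteration 4: no rows with reply_to in {10,13}; recursion stops.
SUM(depth) = 0 + 1 + 1 + 2 + 2 + 3 + 3 = 12.

12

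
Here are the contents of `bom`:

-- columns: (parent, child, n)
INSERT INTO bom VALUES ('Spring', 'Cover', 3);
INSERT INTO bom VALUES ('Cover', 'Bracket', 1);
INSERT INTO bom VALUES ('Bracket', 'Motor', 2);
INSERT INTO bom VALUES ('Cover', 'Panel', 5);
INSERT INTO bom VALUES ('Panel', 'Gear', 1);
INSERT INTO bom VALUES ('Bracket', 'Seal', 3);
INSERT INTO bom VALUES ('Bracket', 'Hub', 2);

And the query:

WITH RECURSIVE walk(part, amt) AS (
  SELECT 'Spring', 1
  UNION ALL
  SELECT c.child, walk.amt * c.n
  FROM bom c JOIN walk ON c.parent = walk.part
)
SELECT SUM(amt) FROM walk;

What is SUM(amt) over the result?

58

Base: (Spring, amt=1).
Iteration 1: components of {Spring} -> Cover = 1*3 = 3.
Iteration 2: components of {Cover} -> Bracket = 3*1 = 3, Panel = 3*5 = 15.
Iteration 3: components of {Bracket,Panel} -> Gear = 15*1 = 15, Hub = 3*2 = 6, Motor = 3*2 = 6, Seal = 3*3 = 9.
Iteration 4: no further components; recursion stops.
SUM(amt) = 1 + 3 + 3 + 15 + 6 + 9 + 6 + 15 = 58.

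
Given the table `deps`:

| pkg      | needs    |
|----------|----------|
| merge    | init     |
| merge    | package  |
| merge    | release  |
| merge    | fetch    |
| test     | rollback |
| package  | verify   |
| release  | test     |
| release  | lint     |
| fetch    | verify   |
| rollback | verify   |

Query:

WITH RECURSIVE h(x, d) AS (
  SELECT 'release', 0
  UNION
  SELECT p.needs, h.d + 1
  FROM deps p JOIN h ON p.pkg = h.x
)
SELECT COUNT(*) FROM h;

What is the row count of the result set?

Base: (release, d=0).
Iteration 1: edges from {release} -> (lint, d=1), (test, d=1).
Iteration 2: edges from {lint,test} -> (rollback, d=2).
Iteration 3: edges from {rollback} -> (verify, d=3).
Iteration 4: no outgoing edges from {verify}; recursion stops.
Total rows emitted: 5.

5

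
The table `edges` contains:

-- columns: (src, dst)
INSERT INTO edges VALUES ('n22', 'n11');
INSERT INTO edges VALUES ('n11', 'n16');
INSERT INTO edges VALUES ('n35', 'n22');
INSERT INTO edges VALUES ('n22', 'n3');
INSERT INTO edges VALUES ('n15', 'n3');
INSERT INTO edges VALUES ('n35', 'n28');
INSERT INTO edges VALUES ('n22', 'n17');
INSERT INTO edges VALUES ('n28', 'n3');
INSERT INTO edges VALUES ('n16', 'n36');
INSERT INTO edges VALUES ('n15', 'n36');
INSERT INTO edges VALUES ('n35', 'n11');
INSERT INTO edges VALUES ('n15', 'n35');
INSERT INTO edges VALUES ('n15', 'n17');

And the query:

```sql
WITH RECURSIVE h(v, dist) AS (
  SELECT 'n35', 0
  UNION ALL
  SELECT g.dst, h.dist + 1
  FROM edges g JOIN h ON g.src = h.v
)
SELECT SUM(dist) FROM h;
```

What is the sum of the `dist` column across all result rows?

Base: (n35, dist=0).
Iteration 1: edges from {n35} -> (n11, dist=1), (n22, dist=1), (n28, dist=1).
Iteration 2: edges from {n11,n22,n28} -> (n11, dist=2), (n16, dist=2), (n17, dist=2), (n3, dist=2) x2. [UNION ALL keeps all 5 new rows, including repeats]
Iteration 3: edges from {n11,n16,n17,n3} -> (n16, dist=3), (n36, dist=3).
Iteration 4: edges from {n16,n36} -> (n36, dist=4).
Iteration 5: no outgoing edges from {n36}; recursion stops.
SUM(dist) = 0 + 1 + 1 + 1 + 2 + 2 + 2 + 2 + 2 + 3 + 3 + 4 = 23.

23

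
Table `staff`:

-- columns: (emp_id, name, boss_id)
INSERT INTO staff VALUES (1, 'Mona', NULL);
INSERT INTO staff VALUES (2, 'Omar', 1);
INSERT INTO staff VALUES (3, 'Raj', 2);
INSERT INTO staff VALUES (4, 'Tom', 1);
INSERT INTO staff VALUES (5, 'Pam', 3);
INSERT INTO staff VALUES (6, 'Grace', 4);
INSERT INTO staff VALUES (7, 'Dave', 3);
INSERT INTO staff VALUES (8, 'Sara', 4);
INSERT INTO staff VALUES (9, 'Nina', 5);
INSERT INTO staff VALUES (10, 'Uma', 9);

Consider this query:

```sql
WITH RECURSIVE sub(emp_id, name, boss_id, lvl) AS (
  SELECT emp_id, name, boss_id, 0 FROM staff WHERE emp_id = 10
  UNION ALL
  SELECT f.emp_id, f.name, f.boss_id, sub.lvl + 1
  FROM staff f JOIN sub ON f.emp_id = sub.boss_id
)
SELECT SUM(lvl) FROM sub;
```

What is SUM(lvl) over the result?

15

Base: emp_id=10 (Uma), boss_id=9, lvl 0.
Iteration 1: join on emp_id=9 -> Nina (id 9, boss_id=5, lvl 1).
Iteration 2: join on emp_id=5 -> Pam (id 5, boss_id=3, lvl 2).
Iteration 3: join on emp_id=3 -> Raj (id 3, boss_id=2, lvl 3).
Iteration 4: join on emp_id=2 -> Omar (id 2, boss_id=1, lvl 4).
Iteration 5: join on emp_id=1 -> Mona (id 1, boss_id=NULL, lvl 5).
Iteration 6: boss_id is NULL; no match; recursion stops.
SUM(lvl) = 0 + 1 + 2 + 3 + 4 + 5 = 15.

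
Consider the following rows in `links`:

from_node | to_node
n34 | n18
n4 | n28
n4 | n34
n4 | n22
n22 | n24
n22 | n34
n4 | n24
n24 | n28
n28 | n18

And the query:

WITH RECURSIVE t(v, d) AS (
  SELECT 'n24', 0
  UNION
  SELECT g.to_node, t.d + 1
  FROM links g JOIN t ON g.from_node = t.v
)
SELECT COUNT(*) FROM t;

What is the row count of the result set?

Base: (n24, d=0).
Iteration 1: edges from {n24} -> (n28, d=1).
Iteration 2: edges from {n28} -> (n18, d=2).
Iteration 3: no outgoing edges from {n18}; recursion stops.
Total rows emitted: 3.

3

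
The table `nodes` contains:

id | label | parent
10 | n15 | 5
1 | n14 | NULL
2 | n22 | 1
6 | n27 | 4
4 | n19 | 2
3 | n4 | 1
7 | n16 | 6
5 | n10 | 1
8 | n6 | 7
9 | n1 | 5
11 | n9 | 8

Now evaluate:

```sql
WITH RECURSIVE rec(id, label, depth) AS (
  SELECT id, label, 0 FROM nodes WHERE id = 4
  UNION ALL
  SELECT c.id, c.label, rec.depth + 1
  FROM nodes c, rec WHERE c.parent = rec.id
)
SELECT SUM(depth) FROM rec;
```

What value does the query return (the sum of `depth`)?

Base: id=4 (n19) at depth 0.
Iteration 1: rows with parent in {4} -> n27 (id 6, depth 1).
Iteration 2: rows with parent in {6} -> n16 (id 7, depth 2).
Iteration 3: rows with parent in {7} -> n6 (id 8, depth 3).
Iteration 4: rows with parent in {8} -> n9 (id 11, depth 4).
Iteration 5: no rows with parent in {11}; recursion stops.
SUM(depth) = 0 + 1 + 2 + 3 + 4 = 10.

10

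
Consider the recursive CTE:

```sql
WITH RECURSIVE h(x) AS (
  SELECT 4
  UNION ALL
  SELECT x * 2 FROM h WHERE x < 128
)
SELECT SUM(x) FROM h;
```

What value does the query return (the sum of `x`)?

Base: x=4.
Iteration 1: 4 < 128 holds -> x = 4 * 2 = 8.
Iteration 2: 8 < 128 holds -> x = 8 * 2 = 16.
Iteration 3: 16 < 128 holds -> x = 16 * 2 = 32.
Iteration 4: 32 < 128 holds -> x = 32 * 2 = 64.
Iteration 5: 64 < 128 holds -> x = 64 * 2 = 128.
Iteration 6: 128 < 128 fails; recursion stops.
SUM(x) = 4 + 8 + 16 + 32 + 64 + 128 = 252.

252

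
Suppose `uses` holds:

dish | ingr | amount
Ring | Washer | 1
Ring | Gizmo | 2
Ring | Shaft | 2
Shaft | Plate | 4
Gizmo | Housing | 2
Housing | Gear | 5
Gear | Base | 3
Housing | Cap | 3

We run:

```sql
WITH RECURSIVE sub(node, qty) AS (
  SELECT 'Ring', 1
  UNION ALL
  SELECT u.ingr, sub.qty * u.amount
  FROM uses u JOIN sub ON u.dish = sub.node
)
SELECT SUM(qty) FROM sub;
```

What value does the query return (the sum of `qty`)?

110

Base: (Ring, qty=1).
Iteration 1: components of {Ring} -> Gizmo = 1*2 = 2, Shaft = 1*2 = 2, Washer = 1*1 = 1.
Iteration 2: components of {Gizmo,Shaft,Washer} -> Housing = 2*2 = 4, Plate = 2*4 = 8.
Iteration 3: components of {Housing,Plate} -> Cap = 4*3 = 12, Gear = 4*5 = 20.
Iteration 4: components of {Cap,Gear} -> Base = 20*3 = 60.
Iteration 5: no further components; recursion stops.
SUM(qty) = 1 + 1 + 2 + 2 + 4 + 8 + 20 + 12 + 60 = 110.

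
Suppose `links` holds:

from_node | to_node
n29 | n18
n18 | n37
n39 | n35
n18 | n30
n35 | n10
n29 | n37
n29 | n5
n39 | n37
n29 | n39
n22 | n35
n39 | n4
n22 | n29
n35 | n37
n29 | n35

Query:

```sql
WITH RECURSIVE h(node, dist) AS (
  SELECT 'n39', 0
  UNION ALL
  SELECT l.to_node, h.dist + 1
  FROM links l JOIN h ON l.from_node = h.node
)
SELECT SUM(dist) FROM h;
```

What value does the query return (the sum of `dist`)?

7

Base: (n39, dist=0).
Iteration 1: edges from {n39} -> (n35, dist=1), (n37, dist=1), (n4, dist=1).
Iteration 2: edges from {n35,n37,n4} -> (n10, dist=2), (n37, dist=2).
Iteration 3: no outgoing edges from {n10,n37}; recursion stops.
SUM(dist) = 0 + 1 + 1 + 1 + 2 + 2 = 7.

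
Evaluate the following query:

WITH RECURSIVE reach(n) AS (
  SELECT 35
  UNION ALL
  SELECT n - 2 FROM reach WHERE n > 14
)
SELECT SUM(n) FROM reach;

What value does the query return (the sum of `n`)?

Base: n=35.
Iteration 1: 35 > 14 holds -> n = 35 - 2 = 33.
Iteration 2: 33 > 14 holds -> n = 33 - 2 = 31.
Iteration 3: 31 > 14 holds -> n = 31 - 2 = 29.
Iteration 4: 29 > 14 holds -> n = 29 - 2 = 27.
Iteration 5: 27 > 14 holds -> n = 27 - 2 = 25.
Iteration 6: 25 > 14 holds -> n = 25 - 2 = 23.
Iteration 7: 23 > 14 holds -> n = 23 - 2 = 21.
Iteration 8: 21 > 14 holds -> n = 21 - 2 = 19.
Iteration 9: 19 > 14 holds -> n = 19 - 2 = 17.
Iteration 10: 17 > 14 holds -> n = 17 - 2 = 15.
Iteration 11: 15 > 14 holds -> n = 15 - 2 = 13.
Iteration 12: 13 > 14 fails; recursion stops.
SUM(n) = 35 + 33 + 31 + 29 + 27 + 25 + 23 + 21 + 19 + 17 + 15 + 13 = 288.

288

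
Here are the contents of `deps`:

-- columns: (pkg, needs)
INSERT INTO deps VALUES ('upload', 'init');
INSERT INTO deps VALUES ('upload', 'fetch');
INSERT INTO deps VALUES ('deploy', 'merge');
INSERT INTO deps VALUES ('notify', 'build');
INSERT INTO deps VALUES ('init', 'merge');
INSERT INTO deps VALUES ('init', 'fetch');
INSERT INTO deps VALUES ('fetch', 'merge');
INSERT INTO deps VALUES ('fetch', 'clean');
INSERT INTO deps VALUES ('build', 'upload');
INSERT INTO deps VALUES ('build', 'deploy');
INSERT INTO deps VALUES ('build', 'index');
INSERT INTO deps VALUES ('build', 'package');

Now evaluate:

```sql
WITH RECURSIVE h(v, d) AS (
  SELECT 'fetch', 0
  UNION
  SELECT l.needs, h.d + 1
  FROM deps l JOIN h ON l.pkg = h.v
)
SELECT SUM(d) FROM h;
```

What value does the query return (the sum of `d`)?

Base: (fetch, d=0).
Iteration 1: edges from {fetch} -> (clean, d=1), (merge, d=1).
Iteration 2: no outgoing edges from {clean,merge}; recursion stops.
SUM(d) = 0 + 1 + 1 = 2.

2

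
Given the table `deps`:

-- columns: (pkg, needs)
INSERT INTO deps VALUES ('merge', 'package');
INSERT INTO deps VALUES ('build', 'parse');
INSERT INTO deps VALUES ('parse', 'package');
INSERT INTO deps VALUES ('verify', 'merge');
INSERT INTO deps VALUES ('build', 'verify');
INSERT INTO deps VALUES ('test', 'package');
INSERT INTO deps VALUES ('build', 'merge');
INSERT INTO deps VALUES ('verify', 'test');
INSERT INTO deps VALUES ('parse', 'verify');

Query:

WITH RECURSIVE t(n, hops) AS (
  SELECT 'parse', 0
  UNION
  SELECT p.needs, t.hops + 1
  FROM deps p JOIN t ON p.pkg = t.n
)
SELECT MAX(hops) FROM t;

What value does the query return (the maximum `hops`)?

Base: (parse, hops=0).
Iteration 1: edges from {parse} -> (package, hops=1), (verify, hops=1).
Iteration 2: edges from {package,verify} -> (merge, hops=2), (test, hops=2).
Iteration 3: edges from {merge,test} -> (package, hops=3). [UNION drops 1 duplicate row(s)]
Iteration 4: no outgoing edges from {package}; recursion stops.
hops values: 0, 1, 1, 2, 2, 3; the maximum is 3.

3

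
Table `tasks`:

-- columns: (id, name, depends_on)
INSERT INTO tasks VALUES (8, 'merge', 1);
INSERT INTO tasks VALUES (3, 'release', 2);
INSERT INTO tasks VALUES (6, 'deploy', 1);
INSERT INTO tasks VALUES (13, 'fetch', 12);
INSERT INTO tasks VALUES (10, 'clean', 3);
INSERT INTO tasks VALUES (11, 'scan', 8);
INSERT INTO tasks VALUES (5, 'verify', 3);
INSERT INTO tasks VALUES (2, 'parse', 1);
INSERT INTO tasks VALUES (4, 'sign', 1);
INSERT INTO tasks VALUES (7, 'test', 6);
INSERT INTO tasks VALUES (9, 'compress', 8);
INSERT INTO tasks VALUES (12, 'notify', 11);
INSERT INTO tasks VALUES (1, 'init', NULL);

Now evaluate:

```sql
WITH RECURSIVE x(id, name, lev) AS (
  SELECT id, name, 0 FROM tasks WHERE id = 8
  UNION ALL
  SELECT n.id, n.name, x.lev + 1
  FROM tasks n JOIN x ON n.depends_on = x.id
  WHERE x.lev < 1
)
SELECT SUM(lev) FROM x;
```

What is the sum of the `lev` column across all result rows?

Base: id=8 (merge) at lev 0.
Iteration 1: rows with depends_on in {8} -> compress (id 9, lev 1), scan (id 11, lev 1).
Iteration 2: lev < 1 fails for all current rows; recursion stops.
SUM(lev) = 0 + 1 + 1 = 2.

2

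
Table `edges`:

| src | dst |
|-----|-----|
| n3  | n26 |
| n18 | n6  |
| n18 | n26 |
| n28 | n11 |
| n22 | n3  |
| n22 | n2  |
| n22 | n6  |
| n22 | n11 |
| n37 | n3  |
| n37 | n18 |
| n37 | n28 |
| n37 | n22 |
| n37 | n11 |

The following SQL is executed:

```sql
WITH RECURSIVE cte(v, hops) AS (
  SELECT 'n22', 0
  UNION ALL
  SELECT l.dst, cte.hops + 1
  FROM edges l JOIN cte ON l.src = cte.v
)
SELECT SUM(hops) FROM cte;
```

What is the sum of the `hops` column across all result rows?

Base: (n22, hops=0).
Iteration 1: edges from {n22} -> (n11, hops=1), (n2, hops=1), (n3, hops=1), (n6, hops=1).
Iteration 2: edges from {n11,n2,n3,n6} -> (n26, hops=2).
Iteration 3: no outgoing edges from {n26}; recursion stops.
SUM(hops) = 0 + 1 + 1 + 1 + 1 + 2 = 6.

6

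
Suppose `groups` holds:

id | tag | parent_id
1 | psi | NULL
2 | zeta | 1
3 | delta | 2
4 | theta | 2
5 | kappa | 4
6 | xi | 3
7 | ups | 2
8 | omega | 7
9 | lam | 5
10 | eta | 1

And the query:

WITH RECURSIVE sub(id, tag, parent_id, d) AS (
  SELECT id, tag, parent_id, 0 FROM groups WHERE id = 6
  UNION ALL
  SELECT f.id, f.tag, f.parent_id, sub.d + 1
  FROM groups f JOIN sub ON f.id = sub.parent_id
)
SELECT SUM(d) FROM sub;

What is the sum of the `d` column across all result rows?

Base: id=6 (xi), parent_id=3, d 0.
Iteration 1: join on id=3 -> delta (id 3, parent_id=2, d 1).
Iteration 2: join on id=2 -> zeta (id 2, parent_id=1, d 2).
Iteration 3: join on id=1 -> psi (id 1, parent_id=NULL, d 3).
Iteration 4: parent_id is NULL; no match; recursion stops.
SUM(d) = 0 + 1 + 2 + 3 = 6.

6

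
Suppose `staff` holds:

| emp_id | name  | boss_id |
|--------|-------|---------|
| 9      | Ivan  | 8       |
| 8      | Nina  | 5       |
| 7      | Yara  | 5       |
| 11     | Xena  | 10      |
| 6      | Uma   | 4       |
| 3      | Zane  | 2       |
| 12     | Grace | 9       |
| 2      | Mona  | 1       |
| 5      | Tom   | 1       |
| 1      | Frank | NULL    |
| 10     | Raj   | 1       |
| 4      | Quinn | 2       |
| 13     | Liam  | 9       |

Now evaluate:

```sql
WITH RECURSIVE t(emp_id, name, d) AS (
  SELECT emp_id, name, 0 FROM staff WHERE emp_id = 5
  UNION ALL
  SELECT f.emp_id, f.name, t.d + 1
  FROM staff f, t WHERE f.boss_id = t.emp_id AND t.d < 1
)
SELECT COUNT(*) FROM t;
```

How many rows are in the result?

Base: emp_id=5 (Tom) at d 0.
Iteration 1: rows with boss_id in {5} -> Yara (id 7, d 1), Nina (id 8, d 1).
Iteration 2: d < 1 fails for all current rows; recursion stops.
Total rows emitted: 3.

3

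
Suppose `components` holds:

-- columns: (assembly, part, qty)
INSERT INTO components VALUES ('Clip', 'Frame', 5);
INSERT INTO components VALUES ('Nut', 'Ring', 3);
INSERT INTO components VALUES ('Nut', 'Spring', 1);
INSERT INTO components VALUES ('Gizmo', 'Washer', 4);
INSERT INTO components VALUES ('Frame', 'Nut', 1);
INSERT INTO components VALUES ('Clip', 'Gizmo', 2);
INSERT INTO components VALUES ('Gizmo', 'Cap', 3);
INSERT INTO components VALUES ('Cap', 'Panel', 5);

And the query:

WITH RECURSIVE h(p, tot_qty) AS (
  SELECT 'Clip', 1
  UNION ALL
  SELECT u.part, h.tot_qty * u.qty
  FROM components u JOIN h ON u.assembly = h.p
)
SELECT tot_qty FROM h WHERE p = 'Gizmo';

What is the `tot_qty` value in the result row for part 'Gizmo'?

Base: (Clip, tot_qty=1).
Iteration 1: components of {Clip} -> Frame = 1*5 = 5, Gizmo = 1*2 = 2.
Iteration 2: components of {Frame,Gizmo} -> Cap = 2*3 = 6, Nut = 5*1 = 5, Washer = 2*4 = 8.
Iteration 3: components of {Cap,Nut,Washer} -> Panel = 6*5 = 30, Ring = 5*3 = 15, Spring = 5*1 = 5.
Iteration 4: no further components; recursion stops.

2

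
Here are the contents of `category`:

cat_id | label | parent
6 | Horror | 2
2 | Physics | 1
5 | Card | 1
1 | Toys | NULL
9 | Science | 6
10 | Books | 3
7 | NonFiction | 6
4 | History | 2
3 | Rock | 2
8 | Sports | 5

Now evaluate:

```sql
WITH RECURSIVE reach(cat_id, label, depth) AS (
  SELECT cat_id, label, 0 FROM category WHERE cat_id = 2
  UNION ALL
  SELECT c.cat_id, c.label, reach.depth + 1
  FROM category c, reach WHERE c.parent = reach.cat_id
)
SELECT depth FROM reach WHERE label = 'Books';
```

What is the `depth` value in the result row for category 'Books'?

2

Base: cat_id=2 (Physics) at depth 0.
Iteration 1: rows with parent in {2} -> Rock (id 3, depth 1), History (id 4, depth 1), Horror (id 6, depth 1).
Iteration 2: rows with parent in {3,4,6} -> NonFiction (id 7, depth 2), Science (id 9, depth 2), Books (id 10, depth 2).
Iteration 3: no rows with parent in {7,9,10}; recursion stops.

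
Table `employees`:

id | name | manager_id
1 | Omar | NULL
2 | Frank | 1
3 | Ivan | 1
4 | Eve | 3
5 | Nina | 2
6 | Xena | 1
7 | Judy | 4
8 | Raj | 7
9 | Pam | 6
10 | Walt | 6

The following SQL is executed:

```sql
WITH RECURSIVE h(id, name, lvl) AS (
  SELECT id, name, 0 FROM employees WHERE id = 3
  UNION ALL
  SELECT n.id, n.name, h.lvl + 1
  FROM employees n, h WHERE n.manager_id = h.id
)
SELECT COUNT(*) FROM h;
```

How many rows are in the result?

Base: id=3 (Ivan) at lvl 0.
Iteration 1: rows with manager_id in {3} -> Eve (id 4, lvl 1).
Iteration 2: rows with manager_id in {4} -> Judy (id 7, lvl 2).
Iteration 3: rows with manager_id in {7} -> Raj (id 8, lvl 3).
Iteration 4: no rows with manager_id in {8}; recursion stops.
Total rows emitted: 4.

4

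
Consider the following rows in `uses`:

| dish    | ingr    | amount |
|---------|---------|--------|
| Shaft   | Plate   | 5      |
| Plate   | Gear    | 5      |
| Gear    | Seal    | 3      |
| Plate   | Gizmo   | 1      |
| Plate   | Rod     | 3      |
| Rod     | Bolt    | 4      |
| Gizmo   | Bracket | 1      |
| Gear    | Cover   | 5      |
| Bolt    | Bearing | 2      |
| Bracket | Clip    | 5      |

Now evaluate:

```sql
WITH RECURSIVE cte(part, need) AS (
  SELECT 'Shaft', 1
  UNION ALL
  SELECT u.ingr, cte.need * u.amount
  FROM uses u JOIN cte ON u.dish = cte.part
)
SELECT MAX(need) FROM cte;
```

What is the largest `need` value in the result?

Base: (Shaft, need=1).
Iteration 1: components of {Shaft} -> Plate = 1*5 = 5.
Iteration 2: components of {Plate} -> Gear = 5*5 = 25, Gizmo = 5*1 = 5, Rod = 5*3 = 15.
Iteration 3: components of {Gear,Gizmo,Rod} -> Bolt = 15*4 = 60, Bracket = 5*1 = 5, Cover = 25*5 = 125, Seal = 25*3 = 75.
Iteration 4: components of {Bolt,Bracket,Cover,Seal} -> Bearing = 60*2 = 120, Clip = 5*5 = 25.
Iteration 5: no further components; recursion stops.
need values: 1, 5, 25, 5, 15, 75, 125, 5, 60, 25, 120; the maximum is 125.

125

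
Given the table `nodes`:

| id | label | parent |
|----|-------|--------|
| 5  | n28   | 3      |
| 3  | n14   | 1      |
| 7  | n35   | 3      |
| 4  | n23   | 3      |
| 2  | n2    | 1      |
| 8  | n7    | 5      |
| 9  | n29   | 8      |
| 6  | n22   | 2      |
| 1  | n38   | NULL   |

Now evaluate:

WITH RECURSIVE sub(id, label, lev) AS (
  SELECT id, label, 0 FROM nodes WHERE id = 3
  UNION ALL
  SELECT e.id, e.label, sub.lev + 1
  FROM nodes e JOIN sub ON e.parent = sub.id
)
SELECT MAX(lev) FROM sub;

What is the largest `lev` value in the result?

Base: id=3 (n14) at lev 0.
Iteration 1: rows with parent in {3} -> n23 (id 4, lev 1), n28 (id 5, lev 1), n35 (id 7, lev 1).
Iteration 2: rows with parent in {4,5,7} -> n7 (id 8, lev 2).
Iteration 3: rows with parent in {8} -> n29 (id 9, lev 3).
Iteration 4: no rows with parent in {9}; recursion stops.
lev values: 0, 1, 1, 1, 2, 3; the maximum is 3.

3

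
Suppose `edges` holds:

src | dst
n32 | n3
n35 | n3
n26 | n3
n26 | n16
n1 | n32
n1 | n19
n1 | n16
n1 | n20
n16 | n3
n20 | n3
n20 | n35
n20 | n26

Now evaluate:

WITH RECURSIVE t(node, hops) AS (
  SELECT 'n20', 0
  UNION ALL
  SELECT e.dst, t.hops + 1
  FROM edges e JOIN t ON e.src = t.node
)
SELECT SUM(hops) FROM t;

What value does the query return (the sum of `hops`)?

12

Base: (n20, hops=0).
Iteration 1: edges from {n20} -> (n26, hops=1), (n3, hops=1), (n35, hops=1).
Iteration 2: edges from {n26,n3,n35} -> (n16, hops=2), (n3, hops=2) x2. [UNION ALL keeps all 3 new rows, including repeats]
Iteration 3: edges from {n16,n3} -> (n3, hops=3).
Iteration 4: no outgoing edges from {n3}; recursion stops.
SUM(hops) = 0 + 1 + 1 + 1 + 2 + 2 + 2 + 3 = 12.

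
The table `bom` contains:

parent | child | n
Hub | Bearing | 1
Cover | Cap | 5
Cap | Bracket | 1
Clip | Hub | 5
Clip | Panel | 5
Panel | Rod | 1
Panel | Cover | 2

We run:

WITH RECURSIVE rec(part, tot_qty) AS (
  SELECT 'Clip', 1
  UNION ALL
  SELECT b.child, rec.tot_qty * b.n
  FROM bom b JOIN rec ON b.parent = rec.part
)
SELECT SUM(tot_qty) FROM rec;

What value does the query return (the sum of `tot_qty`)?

131

Base: (Clip, tot_qty=1).
Iteration 1: components of {Clip} -> Hub = 1*5 = 5, Panel = 1*5 = 5.
Iteration 2: components of {Hub,Panel} -> Bearing = 5*1 = 5, Cover = 5*2 = 10, Rod = 5*1 = 5.
Iteration 3: components of {Bearing,Cover,Rod} -> Cap = 10*5 = 50.
Iteration 4: components of {Cap} -> Bracket = 50*1 = 50.
Iteration 5: no further components; recursion stops.
SUM(tot_qty) = 1 + 5 + 5 + 10 + 5 + 5 + 50 + 50 = 131.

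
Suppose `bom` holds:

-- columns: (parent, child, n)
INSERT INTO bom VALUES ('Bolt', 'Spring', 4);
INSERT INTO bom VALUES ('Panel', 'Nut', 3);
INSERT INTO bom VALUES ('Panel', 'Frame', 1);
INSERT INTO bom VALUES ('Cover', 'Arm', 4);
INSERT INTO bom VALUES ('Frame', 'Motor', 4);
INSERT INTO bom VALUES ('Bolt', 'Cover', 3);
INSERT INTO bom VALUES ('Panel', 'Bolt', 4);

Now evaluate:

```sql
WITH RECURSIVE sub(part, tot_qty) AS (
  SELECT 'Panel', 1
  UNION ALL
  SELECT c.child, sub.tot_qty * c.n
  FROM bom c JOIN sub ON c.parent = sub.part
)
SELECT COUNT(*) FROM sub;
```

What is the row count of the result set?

Base: (Panel, tot_qty=1).
Iteration 1: components of {Panel} -> Bolt = 1*4 = 4, Frame = 1*1 = 1, Nut = 1*3 = 3.
Iteration 2: components of {Bolt,Frame,Nut} -> Cover = 4*3 = 12, Motor = 1*4 = 4, Spring = 4*4 = 16.
Iteration 3: components of {Cover,Motor,Spring} -> Arm = 12*4 = 48.
Iteration 4: no further components; recursion stops.
Total rows emitted: 8.

8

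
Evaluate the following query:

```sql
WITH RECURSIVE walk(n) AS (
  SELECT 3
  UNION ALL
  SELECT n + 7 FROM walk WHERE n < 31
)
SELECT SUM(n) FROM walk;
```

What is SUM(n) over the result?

Base: n=3.
Iteration 1: 3 < 31 holds -> n = 3 + 7 = 10.
Iteration 2: 10 < 31 holds -> n = 10 + 7 = 17.
Iteration 3: 17 < 31 holds -> n = 17 + 7 = 24.
Iteration 4: 24 < 31 holds -> n = 24 + 7 = 31.
Iteration 5: 31 < 31 fails; recursion stops.
SUM(n) = 3 + 10 + 17 + 24 + 31 = 85.

85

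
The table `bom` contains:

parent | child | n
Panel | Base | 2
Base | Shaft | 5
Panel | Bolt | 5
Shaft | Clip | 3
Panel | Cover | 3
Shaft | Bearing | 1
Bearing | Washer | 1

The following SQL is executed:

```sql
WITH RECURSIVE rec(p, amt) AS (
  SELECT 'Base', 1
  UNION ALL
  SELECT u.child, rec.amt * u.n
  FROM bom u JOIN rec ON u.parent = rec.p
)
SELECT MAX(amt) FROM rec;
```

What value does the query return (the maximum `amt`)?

15

Base: (Base, amt=1).
Iteration 1: components of {Base} -> Shaft = 1*5 = 5.
Iteration 2: components of {Shaft} -> Bearing = 5*1 = 5, Clip = 5*3 = 15.
Iteration 3: components of {Bearing,Clip} -> Washer = 5*1 = 5.
Iteration 4: no further components; recursion stops.
amt values: 1, 5, 15, 5, 5; the maximum is 15.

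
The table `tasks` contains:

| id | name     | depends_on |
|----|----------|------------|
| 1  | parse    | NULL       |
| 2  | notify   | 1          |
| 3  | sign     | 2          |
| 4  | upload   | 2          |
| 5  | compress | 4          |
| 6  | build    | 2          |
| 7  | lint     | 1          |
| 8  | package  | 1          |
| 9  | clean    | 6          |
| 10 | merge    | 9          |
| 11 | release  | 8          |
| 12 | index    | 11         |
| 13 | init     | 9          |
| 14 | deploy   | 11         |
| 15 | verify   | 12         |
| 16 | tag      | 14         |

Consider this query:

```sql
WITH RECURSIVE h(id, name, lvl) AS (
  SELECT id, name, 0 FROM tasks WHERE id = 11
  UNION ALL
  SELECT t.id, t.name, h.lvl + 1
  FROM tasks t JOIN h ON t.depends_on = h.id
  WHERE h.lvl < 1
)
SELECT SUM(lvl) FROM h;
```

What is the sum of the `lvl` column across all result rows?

Base: id=11 (release) at lvl 0.
Iteration 1: rows with depends_on in {11} -> index (id 12, lvl 1), deploy (id 14, lvl 1).
Iteration 2: lvl < 1 fails for all current rows; recursion stops.
SUM(lvl) = 0 + 1 + 1 = 2.

2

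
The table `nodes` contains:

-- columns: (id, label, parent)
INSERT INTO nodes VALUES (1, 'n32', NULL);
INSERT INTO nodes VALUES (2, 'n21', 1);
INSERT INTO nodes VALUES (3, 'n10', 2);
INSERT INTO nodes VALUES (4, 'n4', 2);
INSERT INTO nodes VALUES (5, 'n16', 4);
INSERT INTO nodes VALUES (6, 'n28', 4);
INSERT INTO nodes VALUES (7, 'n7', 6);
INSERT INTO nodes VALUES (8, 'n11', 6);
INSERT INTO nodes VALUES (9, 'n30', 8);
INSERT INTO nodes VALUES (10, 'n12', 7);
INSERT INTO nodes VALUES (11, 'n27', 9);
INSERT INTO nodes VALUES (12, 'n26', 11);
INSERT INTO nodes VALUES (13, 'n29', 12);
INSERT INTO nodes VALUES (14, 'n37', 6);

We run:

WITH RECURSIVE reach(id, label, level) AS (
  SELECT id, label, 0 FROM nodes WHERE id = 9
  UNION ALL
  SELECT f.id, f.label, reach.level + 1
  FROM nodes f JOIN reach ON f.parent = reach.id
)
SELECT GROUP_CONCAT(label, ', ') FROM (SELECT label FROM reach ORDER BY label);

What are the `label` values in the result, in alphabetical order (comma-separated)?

n26, n27, n29, n30

Base: id=9 (n30) at level 0.
Iteration 1: rows with parent in {9} -> n27 (id 11, level 1).
Iteration 2: rows with parent in {11} -> n26 (id 12, level 2).
Iteration 3: rows with parent in {12} -> n29 (id 13, level 3).
Iteration 4: no rows with parent in {13}; recursion stops.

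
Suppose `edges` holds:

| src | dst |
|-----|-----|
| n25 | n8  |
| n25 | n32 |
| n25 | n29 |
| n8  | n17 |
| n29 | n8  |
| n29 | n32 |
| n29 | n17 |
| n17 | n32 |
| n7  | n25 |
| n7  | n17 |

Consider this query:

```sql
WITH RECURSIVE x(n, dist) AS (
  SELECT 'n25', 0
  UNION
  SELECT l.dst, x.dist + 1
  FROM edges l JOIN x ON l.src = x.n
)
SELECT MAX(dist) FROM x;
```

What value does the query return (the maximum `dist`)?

Base: (n25, dist=0).
Iteration 1: edges from {n25} -> (n29, dist=1), (n32, dist=1), (n8, dist=1).
Iteration 2: edges from {n29,n32,n8} -> (n17, dist=2), (n32, dist=2), (n8, dist=2). [UNION drops 1 duplicate row(s)]
Iteration 3: edges from {n17,n32,n8} -> (n17, dist=3), (n32, dist=3).
Iteration 4: edges from {n17,n32} -> (n32, dist=4).
Iteration 5: no outgoing edges from {n32}; recursion stops.
dist values: 0, 1, 1, 1, 2, 2, 2, 3, 3, 4; the maximum is 4.

4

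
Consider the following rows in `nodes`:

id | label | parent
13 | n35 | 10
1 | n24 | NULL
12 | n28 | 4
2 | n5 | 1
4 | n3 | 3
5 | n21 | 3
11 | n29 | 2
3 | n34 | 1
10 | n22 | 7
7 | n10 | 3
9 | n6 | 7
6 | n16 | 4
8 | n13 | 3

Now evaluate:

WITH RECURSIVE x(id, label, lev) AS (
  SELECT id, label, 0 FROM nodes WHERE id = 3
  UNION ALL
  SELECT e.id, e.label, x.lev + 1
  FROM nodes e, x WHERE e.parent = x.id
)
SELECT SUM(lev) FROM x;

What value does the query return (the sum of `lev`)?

Base: id=3 (n34) at lev 0.
Iteration 1: rows with parent in {3} -> n3 (id 4, lev 1), n21 (id 5, lev 1), n10 (id 7, lev 1), n13 (id 8, lev 1).
Iteration 2: rows with parent in {4,5,7,8} -> n16 (id 6, lev 2), n6 (id 9, lev 2), n22 (id 10, lev 2), n28 (id 12, lev 2).
Iteration 3: rows with parent in {6,9,10,12} -> n35 (id 13, lev 3).
Iteration 4: no rows with parent in {13}; recursion stops.
SUM(lev) = 0 + 1 + 1 + 1 + 1 + 2 + 2 + 2 + 2 + 3 = 15.

15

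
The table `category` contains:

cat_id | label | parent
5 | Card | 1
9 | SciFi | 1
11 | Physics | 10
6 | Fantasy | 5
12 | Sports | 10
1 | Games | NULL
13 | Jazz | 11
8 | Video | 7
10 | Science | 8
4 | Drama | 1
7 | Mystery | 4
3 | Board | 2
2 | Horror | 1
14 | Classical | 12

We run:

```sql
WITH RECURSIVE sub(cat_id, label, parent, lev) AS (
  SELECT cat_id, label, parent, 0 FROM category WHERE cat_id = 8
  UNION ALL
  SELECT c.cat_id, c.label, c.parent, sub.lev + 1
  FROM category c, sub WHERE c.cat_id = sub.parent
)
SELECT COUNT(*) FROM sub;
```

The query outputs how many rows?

4

Base: cat_id=8 (Video), parent=7, lev 0.
Iteration 1: join on cat_id=7 -> Mystery (id 7, parent=4, lev 1).
Iteration 2: join on cat_id=4 -> Drama (id 4, parent=1, lev 2).
Iteration 3: join on cat_id=1 -> Games (id 1, parent=NULL, lev 3).
Iteration 4: parent is NULL; no match; recursion stops.
Total rows emitted: 4.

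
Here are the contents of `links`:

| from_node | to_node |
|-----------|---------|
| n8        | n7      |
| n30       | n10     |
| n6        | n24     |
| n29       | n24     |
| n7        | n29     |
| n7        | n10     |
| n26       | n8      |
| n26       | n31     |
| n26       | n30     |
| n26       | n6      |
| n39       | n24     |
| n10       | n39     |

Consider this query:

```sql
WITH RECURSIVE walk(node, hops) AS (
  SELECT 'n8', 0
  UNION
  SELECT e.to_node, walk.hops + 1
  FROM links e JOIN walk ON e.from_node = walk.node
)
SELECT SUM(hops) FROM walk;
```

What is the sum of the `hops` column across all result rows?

Base: (n8, hops=0).
Iteration 1: edges from {n8} -> (n7, hops=1).
Iteration 2: edges from {n7} -> (n10, hops=2), (n29, hops=2).
Iteration 3: edges from {n10,n29} -> (n24, hops=3), (n39, hops=3).
Iteration 4: edges from {n24,n39} -> (n24, hops=4).
Iteration 5: no outgoing edges from {n24}; recursion stops.
SUM(hops) = 0 + 1 + 2 + 2 + 3 + 3 + 4 = 15.

15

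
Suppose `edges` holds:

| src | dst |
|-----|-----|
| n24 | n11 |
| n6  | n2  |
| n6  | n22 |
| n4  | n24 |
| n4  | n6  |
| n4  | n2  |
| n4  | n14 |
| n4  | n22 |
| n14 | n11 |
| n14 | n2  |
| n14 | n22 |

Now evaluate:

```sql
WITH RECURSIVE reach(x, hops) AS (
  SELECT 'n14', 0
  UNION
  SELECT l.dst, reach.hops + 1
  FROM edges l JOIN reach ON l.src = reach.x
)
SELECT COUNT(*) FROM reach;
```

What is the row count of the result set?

Base: (n14, hops=0).
Iteration 1: edges from {n14} -> (n11, hops=1), (n2, hops=1), (n22, hops=1).
Iteration 2: no outgoing edges from {n11,n2,n22}; recursion stops.
Total rows emitted: 4.

4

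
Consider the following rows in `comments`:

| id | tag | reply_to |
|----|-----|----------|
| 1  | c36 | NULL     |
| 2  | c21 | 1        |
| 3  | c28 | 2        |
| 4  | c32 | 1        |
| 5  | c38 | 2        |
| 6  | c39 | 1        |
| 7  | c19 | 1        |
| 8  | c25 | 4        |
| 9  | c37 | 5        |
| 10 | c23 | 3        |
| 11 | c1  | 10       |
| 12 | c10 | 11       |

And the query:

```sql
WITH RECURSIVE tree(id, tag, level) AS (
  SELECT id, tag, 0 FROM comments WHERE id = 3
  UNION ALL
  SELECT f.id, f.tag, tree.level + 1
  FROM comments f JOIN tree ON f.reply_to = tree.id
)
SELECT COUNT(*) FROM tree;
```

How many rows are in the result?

4

Base: id=3 (c28) at level 0.
Iteration 1: rows with reply_to in {3} -> c23 (id 10, level 1).
Iteration 2: rows with reply_to in {10} -> c1 (id 11, level 2).
Iteration 3: rows with reply_to in {11} -> c10 (id 12, level 3).
Iteration 4: no rows with reply_to in {12}; recursion stops.
Total rows emitted: 4.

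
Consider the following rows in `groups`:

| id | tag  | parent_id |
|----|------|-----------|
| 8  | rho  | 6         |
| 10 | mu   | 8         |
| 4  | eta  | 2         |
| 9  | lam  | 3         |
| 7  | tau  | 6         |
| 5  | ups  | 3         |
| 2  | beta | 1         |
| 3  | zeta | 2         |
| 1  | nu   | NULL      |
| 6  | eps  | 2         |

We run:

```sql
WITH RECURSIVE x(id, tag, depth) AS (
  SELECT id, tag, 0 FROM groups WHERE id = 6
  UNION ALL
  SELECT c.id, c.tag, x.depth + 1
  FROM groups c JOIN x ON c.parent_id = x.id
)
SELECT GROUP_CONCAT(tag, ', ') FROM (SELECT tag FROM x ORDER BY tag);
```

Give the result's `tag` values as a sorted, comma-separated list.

Base: id=6 (eps) at depth 0.
Iteration 1: rows with parent_id in {6} -> tau (id 7, depth 1), rho (id 8, depth 1).
Iteration 2: rows with parent_id in {7,8} -> mu (id 10, depth 2).
Iteration 3: no rows with parent_id in {10}; recursion stops.

eps, mu, rho, tau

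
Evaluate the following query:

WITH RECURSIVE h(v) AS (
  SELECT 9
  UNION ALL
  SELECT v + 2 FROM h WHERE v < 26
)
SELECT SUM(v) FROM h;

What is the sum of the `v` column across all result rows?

180

Base: v=9.
Iteration 1: 9 < 26 holds -> v = 9 + 2 = 11.
Iteration 2: 11 < 26 holds -> v = 11 + 2 = 13.
Iteration 3: 13 < 26 holds -> v = 13 + 2 = 15.
Iteration 4: 15 < 26 holds -> v = 15 + 2 = 17.
Iteration 5: 17 < 26 holds -> v = 17 + 2 = 19.
Iteration 6: 19 < 26 holds -> v = 19 + 2 = 21.
Iteration 7: 21 < 26 holds -> v = 21 + 2 = 23.
Iteration 8: 23 < 26 holds -> v = 23 + 2 = 25.
Iteration 9: 25 < 26 holds -> v = 25 + 2 = 27.
Iteration 10: 27 < 26 fails; recursion stops.
SUM(v) = 9 + 11 + 13 + 15 + 17 + 19 + 21 + 23 + 25 + 27 = 180.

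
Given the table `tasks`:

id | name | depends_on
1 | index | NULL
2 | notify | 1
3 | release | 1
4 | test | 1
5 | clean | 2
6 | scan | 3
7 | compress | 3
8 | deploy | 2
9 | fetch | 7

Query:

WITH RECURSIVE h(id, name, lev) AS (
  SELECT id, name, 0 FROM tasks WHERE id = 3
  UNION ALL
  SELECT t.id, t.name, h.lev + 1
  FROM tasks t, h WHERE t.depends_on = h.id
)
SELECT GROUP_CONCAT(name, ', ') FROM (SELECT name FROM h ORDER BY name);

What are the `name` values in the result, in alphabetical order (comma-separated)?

compress, fetch, release, scan

Base: id=3 (release) at lev 0.
Iteration 1: rows with depends_on in {3} -> scan (id 6, lev 1), compress (id 7, lev 1).
Iteration 2: rows with depends_on in {6,7} -> fetch (id 9, lev 2).
Iteration 3: no rows with depends_on in {9}; recursion stops.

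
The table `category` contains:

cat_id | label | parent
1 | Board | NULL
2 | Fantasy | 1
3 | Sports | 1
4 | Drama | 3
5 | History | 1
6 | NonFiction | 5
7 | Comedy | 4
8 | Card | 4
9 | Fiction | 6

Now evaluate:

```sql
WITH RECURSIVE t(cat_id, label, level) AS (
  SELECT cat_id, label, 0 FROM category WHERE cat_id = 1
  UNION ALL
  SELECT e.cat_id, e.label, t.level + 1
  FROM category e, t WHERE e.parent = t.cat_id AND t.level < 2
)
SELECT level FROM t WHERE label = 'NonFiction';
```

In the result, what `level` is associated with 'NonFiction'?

Base: cat_id=1 (Board) at level 0.
Iteration 1: rows with parent in {1} -> Fantasy (id 2, level 1), Sports (id 3, level 1), History (id 5, level 1).
Iteration 2: rows with parent in {2,3,5} -> Drama (id 4, level 2), NonFiction (id 6, level 2).
Iteration 3: level < 2 fails for all current rows; recursion stops.

2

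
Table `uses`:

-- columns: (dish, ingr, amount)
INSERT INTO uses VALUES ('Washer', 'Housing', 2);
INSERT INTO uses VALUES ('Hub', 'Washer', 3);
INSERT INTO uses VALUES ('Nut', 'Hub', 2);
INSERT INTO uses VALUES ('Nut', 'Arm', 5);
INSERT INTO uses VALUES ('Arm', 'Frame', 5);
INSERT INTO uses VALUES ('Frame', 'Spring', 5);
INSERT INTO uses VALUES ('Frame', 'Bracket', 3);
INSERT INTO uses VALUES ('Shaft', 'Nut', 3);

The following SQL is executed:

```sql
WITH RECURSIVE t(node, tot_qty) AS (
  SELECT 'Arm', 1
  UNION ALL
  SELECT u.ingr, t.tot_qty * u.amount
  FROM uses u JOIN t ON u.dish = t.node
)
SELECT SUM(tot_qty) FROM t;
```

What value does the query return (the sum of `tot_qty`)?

Base: (Arm, tot_qty=1).
Iteration 1: components of {Arm} -> Frame = 1*5 = 5.
Iteration 2: components of {Frame} -> Bracket = 5*3 = 15, Spring = 5*5 = 25.
Iteration 3: no further components; recursion stops.
SUM(tot_qty) = 1 + 5 + 25 + 15 = 46.

46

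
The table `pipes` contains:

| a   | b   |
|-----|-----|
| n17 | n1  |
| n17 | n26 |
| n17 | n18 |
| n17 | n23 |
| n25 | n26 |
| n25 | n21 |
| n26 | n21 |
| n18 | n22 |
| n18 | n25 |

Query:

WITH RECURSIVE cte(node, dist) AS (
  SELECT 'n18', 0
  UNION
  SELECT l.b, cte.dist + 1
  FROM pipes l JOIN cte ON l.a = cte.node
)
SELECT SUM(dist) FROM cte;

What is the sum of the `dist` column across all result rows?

Base: (n18, dist=0).
Iteration 1: edges from {n18} -> (n22, dist=1), (n25, dist=1).
Iteration 2: edges from {n22,n25} -> (n21, dist=2), (n26, dist=2).
Iteration 3: edges from {n21,n26} -> (n21, dist=3).
Iteration 4: no outgoing edges from {n21}; recursion stops.
SUM(dist) = 0 + 1 + 1 + 2 + 2 + 3 = 9.

9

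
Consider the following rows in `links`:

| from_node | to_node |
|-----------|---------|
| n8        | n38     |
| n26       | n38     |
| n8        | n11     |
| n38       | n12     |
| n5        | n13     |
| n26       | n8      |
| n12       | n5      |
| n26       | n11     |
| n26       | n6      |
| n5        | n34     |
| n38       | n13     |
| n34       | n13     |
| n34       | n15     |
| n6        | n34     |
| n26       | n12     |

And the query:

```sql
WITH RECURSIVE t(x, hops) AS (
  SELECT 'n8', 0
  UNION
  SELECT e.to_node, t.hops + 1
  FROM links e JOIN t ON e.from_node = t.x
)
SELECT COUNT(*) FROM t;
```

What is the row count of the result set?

Base: (n8, hops=0).
Iteration 1: edges from {n8} -> (n11, hops=1), (n38, hops=1).
Iteration 2: edges from {n11,n38} -> (n12, hops=2), (n13, hops=2).
Iteration 3: edges from {n12,n13} -> (n5, hops=3).
Iteration 4: edges from {n5} -> (n13, hops=4), (n34, hops=4).
Iteration 5: edges from {n13,n34} -> (n13, hops=5), (n15, hops=5).
Iteration 6: no outgoing edges from {n13,n15}; recursion stops.
Total rows emitted: 10.

10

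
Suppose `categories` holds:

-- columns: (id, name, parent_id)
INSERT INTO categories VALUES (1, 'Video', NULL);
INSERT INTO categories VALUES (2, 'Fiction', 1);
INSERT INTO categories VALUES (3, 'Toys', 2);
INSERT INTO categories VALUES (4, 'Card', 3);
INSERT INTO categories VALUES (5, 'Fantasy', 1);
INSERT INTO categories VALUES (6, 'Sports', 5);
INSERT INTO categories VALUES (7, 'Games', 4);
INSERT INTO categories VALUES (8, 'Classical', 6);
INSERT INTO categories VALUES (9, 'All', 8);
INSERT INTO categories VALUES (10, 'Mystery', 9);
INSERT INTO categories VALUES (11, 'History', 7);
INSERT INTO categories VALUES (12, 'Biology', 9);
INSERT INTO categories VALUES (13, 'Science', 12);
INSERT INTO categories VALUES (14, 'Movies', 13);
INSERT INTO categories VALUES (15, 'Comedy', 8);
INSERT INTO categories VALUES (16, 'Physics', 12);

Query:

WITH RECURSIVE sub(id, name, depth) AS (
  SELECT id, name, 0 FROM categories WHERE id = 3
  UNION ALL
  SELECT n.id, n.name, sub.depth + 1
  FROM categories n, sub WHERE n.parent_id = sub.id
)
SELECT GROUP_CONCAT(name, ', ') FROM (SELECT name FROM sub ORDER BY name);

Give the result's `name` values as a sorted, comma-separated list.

Card, Games, History, Toys

Base: id=3 (Toys) at depth 0.
Iteration 1: rows with parent_id in {3} -> Card (id 4, depth 1).
Iteration 2: rows with parent_id in {4} -> Games (id 7, depth 2).
Iteration 3: rows with parent_id in {7} -> History (id 11, depth 3).
Iteration 4: no rows with parent_id in {11}; recursion stops.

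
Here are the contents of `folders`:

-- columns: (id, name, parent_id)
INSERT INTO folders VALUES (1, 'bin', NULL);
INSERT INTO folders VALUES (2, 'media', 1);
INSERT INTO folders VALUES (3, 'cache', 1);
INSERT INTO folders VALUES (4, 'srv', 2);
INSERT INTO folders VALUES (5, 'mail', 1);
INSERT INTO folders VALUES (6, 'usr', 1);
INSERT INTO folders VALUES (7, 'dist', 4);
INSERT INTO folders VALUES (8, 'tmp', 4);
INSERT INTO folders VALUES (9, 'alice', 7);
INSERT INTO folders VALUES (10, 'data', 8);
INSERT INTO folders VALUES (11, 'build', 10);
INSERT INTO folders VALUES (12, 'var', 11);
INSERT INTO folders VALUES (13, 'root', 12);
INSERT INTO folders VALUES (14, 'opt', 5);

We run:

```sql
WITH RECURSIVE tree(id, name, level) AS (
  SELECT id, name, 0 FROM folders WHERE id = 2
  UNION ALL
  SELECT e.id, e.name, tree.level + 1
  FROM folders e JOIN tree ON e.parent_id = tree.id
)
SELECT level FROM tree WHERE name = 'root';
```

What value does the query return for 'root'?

6

Base: id=2 (media) at level 0.
Iteration 1: rows with parent_id in {2} -> srv (id 4, level 1).
Iteration 2: rows with parent_id in {4} -> dist (id 7, level 2), tmp (id 8, level 2).
Iteration 3: rows with parent_id in {7,8} -> alice (id 9, level 3), data (id 10, level 3).
Iteration 4: rows with parent_id in {9,10} -> build (id 11, level 4).
Iteration 5: rows with parent_id in {11} -> var (id 12, level 5).
Iteration 6: rows with parent_id in {12} -> root (id 13, level 6).
Iteration 7: no rows with parent_id in {13}; recursion stops.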